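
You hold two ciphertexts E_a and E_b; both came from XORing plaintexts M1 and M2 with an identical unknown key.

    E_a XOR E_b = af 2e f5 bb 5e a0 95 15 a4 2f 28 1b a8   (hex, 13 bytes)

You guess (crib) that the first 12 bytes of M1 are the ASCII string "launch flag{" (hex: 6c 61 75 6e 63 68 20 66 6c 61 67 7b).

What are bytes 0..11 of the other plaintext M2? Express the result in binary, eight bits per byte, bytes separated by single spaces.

Since E_a ⊕ E_b = M1 ⊕ M2, XORing with the guessed M1 bytes yields the corresponding M2 bytes: M2 = (E_a ⊕ E_b) ⊕ M1.
10101111 ⊕ 01101100 = 11000011
00101110 ⊕ 01100001 = 01001111
11110101 ⊕ 01110101 = 10000000
10111011 ⊕ 01101110 = 11010101
01011110 ⊕ 01100011 = 00111101
10100000 ⊕ 01101000 = 11001000
10010101 ⊕ 00100000 = 10110101
00010101 ⊕ 01100110 = 01110011
10100100 ⊕ 01101100 = 11001000
00101111 ⊕ 01100001 = 01001110
00101000 ⊕ 01100111 = 01001111
00011011 ⊕ 01111011 = 01100000

11000011 01001111 10000000 11010101 00111101 11001000 10110101 01110011 11001000 01001110 01001111 01100000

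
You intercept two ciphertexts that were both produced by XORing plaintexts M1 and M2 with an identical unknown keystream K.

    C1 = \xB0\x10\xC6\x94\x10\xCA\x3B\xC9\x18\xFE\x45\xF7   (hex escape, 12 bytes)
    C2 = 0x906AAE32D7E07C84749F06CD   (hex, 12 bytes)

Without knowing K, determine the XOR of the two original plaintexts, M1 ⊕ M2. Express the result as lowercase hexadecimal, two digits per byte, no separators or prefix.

207a68a6c72a474d6c61433a

C1 ⊕ C2 = (M1 ⊕ K) ⊕ (M2 ⊕ K) = M1 ⊕ M2 — the shared key cancels under XOR.
b0 ^ 90 = 20
10 ^ 6a = 7a
c6 ^ ae = 68
94 ^ 32 = a6
10 ^ d7 = c7
ca ^ e0 = 2a
3b ^ 7c = 47
c9 ^ 84 = 4d
18 ^ 74 = 6c
fe ^ 9f = 61
45 ^ 06 = 43
f7 ^ cd = 3a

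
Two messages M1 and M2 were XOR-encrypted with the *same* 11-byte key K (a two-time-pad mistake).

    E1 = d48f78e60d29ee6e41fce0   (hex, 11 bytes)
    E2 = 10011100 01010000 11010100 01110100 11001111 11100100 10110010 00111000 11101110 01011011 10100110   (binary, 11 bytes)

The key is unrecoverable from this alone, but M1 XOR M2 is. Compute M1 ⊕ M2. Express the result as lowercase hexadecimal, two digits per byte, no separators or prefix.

48dfac92c2cd5c56afa746

E1 ⊕ E2 = (M1 ⊕ K) ⊕ (M2 ⊕ K) = M1 ⊕ M2 — the shared key cancels under XOR.
d4 XOR 9c = 48
8f XOR 50 = df
78 XOR d4 = ac
e6 XOR 74 = 92
0d XOR cf = c2
29 XOR e4 = cd
ee XOR b2 = 5c
6e XOR 38 = 56
41 XOR ee = af
fc XOR 5b = a7
e0 XOR a6 = 46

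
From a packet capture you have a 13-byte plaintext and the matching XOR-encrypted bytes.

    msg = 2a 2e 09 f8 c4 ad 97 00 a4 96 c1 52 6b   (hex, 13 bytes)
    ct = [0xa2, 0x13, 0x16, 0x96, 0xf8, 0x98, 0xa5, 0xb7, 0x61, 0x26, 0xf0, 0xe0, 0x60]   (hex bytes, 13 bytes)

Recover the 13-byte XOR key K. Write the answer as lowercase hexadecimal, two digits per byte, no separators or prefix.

Since ct = msg ⊕ K, XORing both sides with msg gives K = msg ⊕ ct.
2a ⊕ a2 = 88
2e ⊕ 13 = 3d
09 ⊕ 16 = 1f
f8 ⊕ 96 = 6e
c4 ⊕ f8 = 3c
ad ⊕ 98 = 35
97 ⊕ a5 = 32
00 ⊕ b7 = b7
a4 ⊕ 61 = c5
96 ⊕ 26 = b0
c1 ⊕ f0 = 31
52 ⊕ e0 = b2
6b ⊕ 60 = 0b

883d1f6e3c3532b7c5b031b20b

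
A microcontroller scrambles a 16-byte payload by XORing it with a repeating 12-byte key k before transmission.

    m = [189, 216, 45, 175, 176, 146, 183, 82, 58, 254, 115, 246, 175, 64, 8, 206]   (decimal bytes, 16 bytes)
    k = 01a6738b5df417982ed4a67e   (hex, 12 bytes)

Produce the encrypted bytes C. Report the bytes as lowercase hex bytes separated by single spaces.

bc 7e 5e 24 ed 66 a0 ca 14 2a d5 88 ae e6 7b 45

The 12-byte key repeats, so the effective keystream is 01 a6 73 8b 5d f4 17 98 2e d4 a6 7e 01 a6 73 8b.
byte 0: bd xor 01 = bc
byte 1: d8 xor a6 = 7e
byte 2: 2d xor 73 = 5e
byte 3: af xor 8b = 24
byte 4: b0 xor 5d = ed
byte 5: 92 xor f4 = 66
byte 6: b7 xor 17 = a0
byte 7: 52 xor 98 = ca
byte 8: 3a xor 2e = 14
byte 9: fe xor d4 = 2a
byte 10: 73 xor a6 = d5
byte 11: f6 xor 7e = 88
byte 12: af xor 01 = ae
byte 13: 40 xor a6 = e6
byte 14: 08 xor 73 = 7b
byte 15: ce xor 8b = 45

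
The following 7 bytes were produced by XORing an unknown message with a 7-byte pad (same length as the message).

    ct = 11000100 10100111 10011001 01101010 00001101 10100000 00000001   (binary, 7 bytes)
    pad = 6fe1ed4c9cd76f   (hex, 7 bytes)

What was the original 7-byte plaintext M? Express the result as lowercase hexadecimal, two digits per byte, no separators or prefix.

196 ⊕ 111 = 171
167 ⊕ 225 =  70
153 ⊕ 237 = 116
106 ⊕  76 =  38
 13 ⊕ 156 = 145
160 ⊕ 215 = 119
  1 ⊕ 111 = 110

ab46742691776e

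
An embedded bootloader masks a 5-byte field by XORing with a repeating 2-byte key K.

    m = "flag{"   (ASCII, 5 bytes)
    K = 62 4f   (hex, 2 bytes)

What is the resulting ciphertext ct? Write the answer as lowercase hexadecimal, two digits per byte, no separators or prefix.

0423032819

The 2-byte key repeats, so the effective keystream is 62 4f 62 4f 62.
byte 0: 102 XOR  98 =   4
byte 1: 108 XOR  79 =  35
byte 2:  97 XOR  98 =   3
byte 3: 103 XOR  79 =  40
byte 4: 123 XOR  98 =  25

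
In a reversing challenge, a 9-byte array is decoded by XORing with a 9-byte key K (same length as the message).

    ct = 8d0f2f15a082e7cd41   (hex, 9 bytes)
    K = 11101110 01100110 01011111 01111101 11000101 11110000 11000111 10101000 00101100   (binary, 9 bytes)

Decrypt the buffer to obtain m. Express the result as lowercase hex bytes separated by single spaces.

63 69 70 68 65 72 20 65 6d

XOR is its own inverse, so applying the key byte-wise gives the result directly.
8d xor ee = 63
0f xor 66 = 69
2f xor 5f = 70
15 xor 7d = 68
a0 xor c5 = 65
82 xor f0 = 72
e7 xor c7 = 20
cd xor a8 = 65
41 xor 2c = 6d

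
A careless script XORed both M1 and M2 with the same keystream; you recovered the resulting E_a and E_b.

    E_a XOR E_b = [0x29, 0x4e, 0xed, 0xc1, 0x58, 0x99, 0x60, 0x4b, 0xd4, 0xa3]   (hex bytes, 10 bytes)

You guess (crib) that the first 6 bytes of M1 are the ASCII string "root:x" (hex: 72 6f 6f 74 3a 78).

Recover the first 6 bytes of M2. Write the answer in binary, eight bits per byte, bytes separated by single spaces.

01011011 00100001 10000010 10110101 01100010 11100001

Since E_a ⊕ E_b = M1 ⊕ M2, XORing with the guessed M1 bytes yields the corresponding M2 bytes: M2 = (E_a ⊕ E_b) ⊕ M1.
byte 0: 29 ⊕ 72 = 5b
byte 1: 4e ⊕ 6f = 21
byte 2: ed ⊕ 6f = 82
byte 3: c1 ⊕ 74 = b5
byte 4: 58 ⊕ 3a = 62
byte 5: 99 ⊕ 78 = e1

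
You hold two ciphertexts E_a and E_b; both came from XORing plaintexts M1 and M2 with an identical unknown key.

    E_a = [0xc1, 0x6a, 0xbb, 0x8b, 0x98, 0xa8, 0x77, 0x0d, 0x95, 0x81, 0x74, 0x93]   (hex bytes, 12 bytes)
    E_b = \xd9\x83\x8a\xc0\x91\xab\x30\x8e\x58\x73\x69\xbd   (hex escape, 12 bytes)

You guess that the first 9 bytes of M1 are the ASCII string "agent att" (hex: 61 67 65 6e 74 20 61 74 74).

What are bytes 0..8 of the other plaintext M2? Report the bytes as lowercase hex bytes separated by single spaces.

79 8e 54 25 7d 23 26 f7 b9

First, E_a ⊕ E_b = (M1 ⊕ K) ⊕ (M2 ⊕ K) = M1 ⊕ M2, so the key drops out. Then M2 = (M1 ⊕ M2) ⊕ M1 over the first 9 bytes.
byte 0: (c1 xor d9) xor 61 = 18 xor 61 = 79
byte 1: (6a xor 83) xor 67 = e9 xor 67 = 8e
byte 2: (bb xor 8a) xor 65 = 31 xor 65 = 54
byte 3: (8b xor c0) xor 6e = 4b xor 6e = 25
byte 4: (98 xor 91) xor 74 = 09 xor 74 = 7d
byte 5: (a8 xor ab) xor 20 = 03 xor 20 = 23
byte 6: (77 xor 30) xor 61 = 47 xor 61 = 26
byte 7: (0d xor 8e) xor 74 = 83 xor 74 = f7
byte 8: (95 xor 58) xor 74 = cd xor 74 = b9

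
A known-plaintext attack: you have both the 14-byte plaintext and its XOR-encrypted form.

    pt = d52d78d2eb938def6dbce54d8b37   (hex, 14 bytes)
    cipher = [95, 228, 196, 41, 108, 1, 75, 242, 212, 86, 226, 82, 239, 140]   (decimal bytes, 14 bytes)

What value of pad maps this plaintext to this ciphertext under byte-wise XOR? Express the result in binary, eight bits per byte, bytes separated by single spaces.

10001010 11001001 10111100 11111011 10000111 10010010 11000110 00011101 10111001 11101010 00000111 00011111 01100100 10111011

Since cipher = pt ⊕ pad, XORing both sides with pt gives pad = pt ⊕ cipher.
213 ⊕  95 = 138
 45 ⊕ 228 = 201
120 ⊕ 196 = 188
210 ⊕  41 = 251
235 ⊕ 108 = 135
147 ⊕   1 = 146
141 ⊕  75 = 198
239 ⊕ 242 =  29
109 ⊕ 212 = 185
188 ⊕  86 = 234
229 ⊕ 226 =   7
 77 ⊕  82 =  31
139 ⊕ 239 = 100
 55 ⊕ 140 = 187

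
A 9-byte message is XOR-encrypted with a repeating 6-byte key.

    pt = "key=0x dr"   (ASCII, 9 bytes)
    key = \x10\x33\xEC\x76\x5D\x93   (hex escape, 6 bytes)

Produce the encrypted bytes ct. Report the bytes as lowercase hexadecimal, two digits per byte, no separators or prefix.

The 6-byte key repeats, so the effective keystream is 10 33 ec 76 5d 93 10 33 ec.
byte 0: 6b ^ 10 = 7b
byte 1: 65 ^ 33 = 56
byte 2: 79 ^ ec = 95
byte 3: 3d ^ 76 = 4b
byte 4: 30 ^ 5d = 6d
byte 5: 78 ^ 93 = eb
byte 6: 20 ^ 10 = 30
byte 7: 64 ^ 33 = 57
byte 8: 72 ^ ec = 9e

7b56954b6deb30579e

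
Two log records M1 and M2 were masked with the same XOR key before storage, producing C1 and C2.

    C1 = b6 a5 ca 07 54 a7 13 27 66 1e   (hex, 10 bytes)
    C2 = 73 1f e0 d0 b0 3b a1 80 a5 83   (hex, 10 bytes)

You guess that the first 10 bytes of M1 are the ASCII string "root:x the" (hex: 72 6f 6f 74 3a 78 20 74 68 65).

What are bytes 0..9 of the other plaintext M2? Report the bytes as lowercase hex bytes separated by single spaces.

b7 d5 45 a3 de e4 92 d3 ab f8

First, C1 ⊕ C2 = (M1 ⊕ K) ⊕ (M2 ⊕ K) = M1 ⊕ M2, so the key drops out. Then M2 = (M1 ⊕ M2) ⊕ M1 over the first 10 bytes.
byte 0: (b6 xor 73) xor 72 = c5 xor 72 = b7
byte 1: (a5 xor 1f) xor 6f = ba xor 6f = d5
byte 2: (ca xor e0) xor 6f = 2a xor 6f = 45
byte 3: (07 xor d0) xor 74 = d7 xor 74 = a3
byte 4: (54 xor b0) xor 3a = e4 xor 3a = de
byte 5: (a7 xor 3b) xor 78 = 9c xor 78 = e4
byte 6: (13 xor a1) xor 20 = b2 xor 20 = 92
byte 7: (27 xor 80) xor 74 = a7 xor 74 = d3
byte 8: (66 xor a5) xor 68 = c3 xor 68 = ab
byte 9: (1e xor 83) xor 65 = 9d xor 65 = f8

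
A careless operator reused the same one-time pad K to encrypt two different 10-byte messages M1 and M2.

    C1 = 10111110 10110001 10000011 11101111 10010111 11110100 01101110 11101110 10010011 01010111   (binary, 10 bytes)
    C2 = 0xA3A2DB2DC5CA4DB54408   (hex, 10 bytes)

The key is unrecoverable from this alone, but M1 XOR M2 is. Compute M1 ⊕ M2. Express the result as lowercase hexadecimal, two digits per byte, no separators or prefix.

C1 ⊕ C2 = (M1 ⊕ K) ⊕ (M2 ⊕ K) = M1 ⊕ M2 — the shared key cancels under XOR.
byte 0: 190 xor 163 =  29
byte 1: 177 xor 162 =  19
byte 2: 131 xor 219 =  88
byte 3: 239 xor  45 = 194
byte 4: 151 xor 197 =  82
byte 5: 244 xor 202 =  62
byte 6: 110 xor  77 =  35
byte 7: 238 xor 181 =  91
byte 8: 147 xor  68 = 215
byte 9:  87 xor   8 =  95

1d1358c2523e235bd75f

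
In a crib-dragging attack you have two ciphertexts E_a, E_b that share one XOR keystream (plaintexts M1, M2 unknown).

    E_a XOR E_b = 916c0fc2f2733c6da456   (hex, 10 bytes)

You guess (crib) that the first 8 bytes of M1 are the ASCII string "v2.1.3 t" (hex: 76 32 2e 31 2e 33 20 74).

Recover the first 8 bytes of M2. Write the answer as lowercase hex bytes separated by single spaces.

Since E_a ⊕ E_b = M1 ⊕ M2, XORing with the guessed M1 bytes yields the corresponding M2 bytes: M2 = (E_a ⊕ E_b) ⊕ M1.
byte 0: 91 ^ 76 = e7
byte 1: 6c ^ 32 = 5e
byte 2: 0f ^ 2e = 21
byte 3: c2 ^ 31 = f3
byte 4: f2 ^ 2e = dc
byte 5: 73 ^ 33 = 40
byte 6: 3c ^ 20 = 1c
byte 7: 6d ^ 74 = 19

e7 5e 21 f3 dc 40 1c 19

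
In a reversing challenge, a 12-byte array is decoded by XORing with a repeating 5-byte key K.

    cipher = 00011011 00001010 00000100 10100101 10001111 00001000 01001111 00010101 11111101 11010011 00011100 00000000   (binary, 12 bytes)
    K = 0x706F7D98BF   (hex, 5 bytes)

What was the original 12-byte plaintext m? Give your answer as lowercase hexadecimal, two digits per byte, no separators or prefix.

The 5-byte key repeats, so the effective keystream is 70 6f 7d 98 bf 70 6f 7d 98 bf 70 6f.
byte 0: 1b xor 70 = 6b
byte 1: 0a xor 6f = 65
byte 2: 04 xor 7d = 79
byte 3: a5 xor 98 = 3d
byte 4: 8f xor bf = 30
byte 5: 08 xor 70 = 78
byte 6: 4f xor 6f = 20
byte 7: 15 xor 7d = 68
byte 8: fd xor 98 = 65
byte 9: d3 xor bf = 6c
byte 10: 1c xor 70 = 6c
byte 11: 00 xor 6f = 6f

6b65793d30782068656c6c6f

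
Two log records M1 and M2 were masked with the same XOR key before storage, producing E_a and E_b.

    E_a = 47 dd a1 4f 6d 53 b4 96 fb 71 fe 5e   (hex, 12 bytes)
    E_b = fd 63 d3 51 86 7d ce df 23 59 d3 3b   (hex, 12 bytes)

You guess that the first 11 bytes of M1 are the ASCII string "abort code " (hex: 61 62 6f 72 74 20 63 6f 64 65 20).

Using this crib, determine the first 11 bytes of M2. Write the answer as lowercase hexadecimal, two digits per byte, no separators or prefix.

dbdc1d6c9f0e1926bc4d0d

First, E_a ⊕ E_b = (M1 ⊕ K) ⊕ (M2 ⊕ K) = M1 ⊕ M2, so the key drops out. Then M2 = (M1 ⊕ M2) ⊕ M1 over the first 11 bytes.
byte 0: (47 ^ fd) ^ 61 = ba ^ 61 = db
byte 1: (dd ^ 63) ^ 62 = be ^ 62 = dc
byte 2: (a1 ^ d3) ^ 6f = 72 ^ 6f = 1d
byte 3: (4f ^ 51) ^ 72 = 1e ^ 72 = 6c
byte 4: (6d ^ 86) ^ 74 = eb ^ 74 = 9f
byte 5: (53 ^ 7d) ^ 20 = 2e ^ 20 = 0e
byte 6: (b4 ^ ce) ^ 63 = 7a ^ 63 = 19
byte 7: (96 ^ df) ^ 6f = 49 ^ 6f = 26
byte 8: (fb ^ 23) ^ 64 = d8 ^ 64 = bc
byte 9: (71 ^ 59) ^ 65 = 28 ^ 65 = 4d
byte 10: (fe ^ d3) ^ 20 = 2d ^ 20 = 0d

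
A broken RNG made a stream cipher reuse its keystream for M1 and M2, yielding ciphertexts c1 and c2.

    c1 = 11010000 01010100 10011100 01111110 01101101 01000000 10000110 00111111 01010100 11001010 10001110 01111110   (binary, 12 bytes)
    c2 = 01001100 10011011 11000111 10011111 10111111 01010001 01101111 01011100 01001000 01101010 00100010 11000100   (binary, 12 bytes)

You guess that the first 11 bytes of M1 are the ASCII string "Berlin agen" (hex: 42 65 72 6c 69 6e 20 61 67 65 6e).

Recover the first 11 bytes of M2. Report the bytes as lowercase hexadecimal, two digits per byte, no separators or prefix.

deaa298dbb7fc9027bc5c2

First, c1 ⊕ c2 = (M1 ⊕ K) ⊕ (M2 ⊕ K) = M1 ⊕ M2, so the key drops out. Then M2 = (M1 ⊕ M2) ⊕ M1 over the first 11 bytes.
byte 0: (d0 xor 4c) xor 42 = 9c xor 42 = de
byte 1: (54 xor 9b) xor 65 = cf xor 65 = aa
byte 2: (9c xor c7) xor 72 = 5b xor 72 = 29
byte 3: (7e xor 9f) xor 6c = e1 xor 6c = 8d
byte 4: (6d xor bf) xor 69 = d2 xor 69 = bb
byte 5: (40 xor 51) xor 6e = 11 xor 6e = 7f
byte 6: (86 xor 6f) xor 20 = e9 xor 20 = c9
byte 7: (3f xor 5c) xor 61 = 63 xor 61 = 02
byte 8: (54 xor 48) xor 67 = 1c xor 67 = 7b
byte 9: (ca xor 6a) xor 65 = a0 xor 65 = c5
byte 10: (8e xor 22) xor 6e = ac xor 6e = c2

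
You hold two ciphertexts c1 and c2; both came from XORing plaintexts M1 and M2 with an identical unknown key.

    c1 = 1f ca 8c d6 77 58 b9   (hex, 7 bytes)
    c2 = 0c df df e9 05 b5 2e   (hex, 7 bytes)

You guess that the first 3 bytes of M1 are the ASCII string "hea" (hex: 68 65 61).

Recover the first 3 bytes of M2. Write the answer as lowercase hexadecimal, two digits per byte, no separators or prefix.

7b7032

First, c1 ⊕ c2 = (M1 ⊕ K) ⊕ (M2 ⊕ K) = M1 ⊕ M2, so the key drops out. Then M2 = (M1 ⊕ M2) ⊕ M1 over the first 3 bytes.
byte 0: (1f xor 0c) xor 68 = 13 xor 68 = 7b
byte 1: (ca xor df) xor 65 = 15 xor 65 = 70
byte 2: (8c xor df) xor 61 = 53 xor 61 = 32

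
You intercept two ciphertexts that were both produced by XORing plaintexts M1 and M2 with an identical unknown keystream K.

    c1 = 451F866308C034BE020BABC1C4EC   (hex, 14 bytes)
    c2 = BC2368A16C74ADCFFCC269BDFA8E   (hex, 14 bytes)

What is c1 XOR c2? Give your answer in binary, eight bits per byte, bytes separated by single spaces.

11111001 00111100 11101110 11000010 01100100 10110100 10011001 01110001 11111110 11001001 11000010 01111100 00111110 01100010

c1 ⊕ c2 = (M1 ⊕ K) ⊕ (M2 ⊕ K) = M1 ⊕ M2 — the shared key cancels under XOR.
byte 0: 45 ⊕ bc = f9
byte 1: 1f ⊕ 23 = 3c
byte 2: 86 ⊕ 68 = ee
byte 3: 63 ⊕ a1 = c2
byte 4: 08 ⊕ 6c = 64
byte 5: c0 ⊕ 74 = b4
byte 6: 34 ⊕ ad = 99
byte 7: be ⊕ cf = 71
byte 8: 02 ⊕ fc = fe
byte 9: 0b ⊕ c2 = c9
byte 10: ab ⊕ 69 = c2
byte 11: c1 ⊕ bd = 7c
byte 12: c4 ⊕ fa = 3e
byte 13: ec ⊕ 8e = 62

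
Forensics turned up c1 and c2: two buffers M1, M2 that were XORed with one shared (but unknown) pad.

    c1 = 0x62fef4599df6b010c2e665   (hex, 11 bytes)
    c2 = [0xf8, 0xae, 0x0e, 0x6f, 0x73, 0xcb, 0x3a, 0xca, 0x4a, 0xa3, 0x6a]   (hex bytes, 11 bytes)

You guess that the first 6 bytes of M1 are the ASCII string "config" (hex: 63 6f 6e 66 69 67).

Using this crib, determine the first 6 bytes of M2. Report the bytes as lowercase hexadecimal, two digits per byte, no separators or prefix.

f93f9450875a

First, c1 ⊕ c2 = (M1 ⊕ K) ⊕ (M2 ⊕ K) = M1 ⊕ M2, so the key drops out. Then M2 = (M1 ⊕ M2) ⊕ M1 over the first 6 bytes.
byte 0: (62 ⊕ f8) ⊕ 63 = 9a ⊕ 63 = f9
byte 1: (fe ⊕ ae) ⊕ 6f = 50 ⊕ 6f = 3f
byte 2: (f4 ⊕ 0e) ⊕ 6e = fa ⊕ 6e = 94
byte 3: (59 ⊕ 6f) ⊕ 66 = 36 ⊕ 66 = 50
byte 4: (9d ⊕ 73) ⊕ 69 = ee ⊕ 69 = 87
byte 5: (f6 ⊕ cb) ⊕ 67 = 3d ⊕ 67 = 5a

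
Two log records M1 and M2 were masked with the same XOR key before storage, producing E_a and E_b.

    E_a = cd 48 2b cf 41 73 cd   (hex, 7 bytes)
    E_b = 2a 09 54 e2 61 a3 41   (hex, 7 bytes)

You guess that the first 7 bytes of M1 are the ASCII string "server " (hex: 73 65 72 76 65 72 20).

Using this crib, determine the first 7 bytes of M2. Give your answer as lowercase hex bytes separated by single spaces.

94 24 0d 5b 45 a2 ac

First, E_a ⊕ E_b = (M1 ⊕ K) ⊕ (M2 ⊕ K) = M1 ⊕ M2, so the key drops out. Then M2 = (M1 ⊕ M2) ⊕ M1 over the first 7 bytes.
byte 0: (cd XOR 2a) XOR 73 = e7 XOR 73 = 94
byte 1: (48 XOR 09) XOR 65 = 41 XOR 65 = 24
byte 2: (2b XOR 54) XOR 72 = 7f XOR 72 = 0d
byte 3: (cf XOR e2) XOR 76 = 2d XOR 76 = 5b
byte 4: (41 XOR 61) XOR 65 = 20 XOR 65 = 45
byte 5: (73 XOR a3) XOR 72 = d0 XOR 72 = a2
byte 6: (cd XOR 41) XOR 20 = 8c XOR 20 = ac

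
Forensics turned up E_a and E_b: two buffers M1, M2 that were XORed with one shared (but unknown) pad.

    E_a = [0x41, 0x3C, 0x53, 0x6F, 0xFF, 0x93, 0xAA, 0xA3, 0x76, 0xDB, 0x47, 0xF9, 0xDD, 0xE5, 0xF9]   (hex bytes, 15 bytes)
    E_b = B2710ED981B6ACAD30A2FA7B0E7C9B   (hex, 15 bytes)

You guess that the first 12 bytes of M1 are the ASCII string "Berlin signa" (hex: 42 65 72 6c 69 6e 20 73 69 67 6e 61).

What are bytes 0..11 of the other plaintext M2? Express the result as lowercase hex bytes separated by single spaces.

b1 28 2f da 17 4b 26 7d 2f 1e d3 e3

First, E_a ⊕ E_b = (M1 ⊕ K) ⊕ (M2 ⊕ K) = M1 ⊕ M2, so the key drops out. Then M2 = (M1 ⊕ M2) ⊕ M1 over the first 12 bytes.
byte 0: (41 ⊕ b2) ⊕ 42 = f3 ⊕ 42 = b1
byte 1: (3c ⊕ 71) ⊕ 65 = 4d ⊕ 65 = 28
byte 2: (53 ⊕ 0e) ⊕ 72 = 5d ⊕ 72 = 2f
byte 3: (6f ⊕ d9) ⊕ 6c = b6 ⊕ 6c = da
byte 4: (ff ⊕ 81) ⊕ 69 = 7e ⊕ 69 = 17
byte 5: (93 ⊕ b6) ⊕ 6e = 25 ⊕ 6e = 4b
byte 6: (aa ⊕ ac) ⊕ 20 = 06 ⊕ 20 = 26
byte 7: (a3 ⊕ ad) ⊕ 73 = 0e ⊕ 73 = 7d
byte 8: (76 ⊕ 30) ⊕ 69 = 46 ⊕ 69 = 2f
byte 9: (db ⊕ a2) ⊕ 67 = 79 ⊕ 67 = 1e
byte 10: (47 ⊕ fa) ⊕ 6e = bd ⊕ 6e = d3
byte 11: (f9 ⊕ 7b) ⊕ 61 = 82 ⊕ 61 = e3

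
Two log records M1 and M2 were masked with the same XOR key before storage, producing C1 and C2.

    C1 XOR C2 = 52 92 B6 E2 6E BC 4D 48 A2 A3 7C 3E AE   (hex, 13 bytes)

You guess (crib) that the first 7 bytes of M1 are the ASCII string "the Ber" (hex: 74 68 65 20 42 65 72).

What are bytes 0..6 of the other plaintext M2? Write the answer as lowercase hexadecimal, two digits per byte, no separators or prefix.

26fad3c22cd93f

Since C1 ⊕ C2 = M1 ⊕ M2, XORing with the guessed M1 bytes yields the corresponding M2 bytes: M2 = (C1 ⊕ C2) ⊕ M1.
 82 xor 116 =  38
146 xor 104 = 250
182 xor 101 = 211
226 xor  32 = 194
110 xor  66 =  44
188 xor 101 = 217
 77 xor 114 =  63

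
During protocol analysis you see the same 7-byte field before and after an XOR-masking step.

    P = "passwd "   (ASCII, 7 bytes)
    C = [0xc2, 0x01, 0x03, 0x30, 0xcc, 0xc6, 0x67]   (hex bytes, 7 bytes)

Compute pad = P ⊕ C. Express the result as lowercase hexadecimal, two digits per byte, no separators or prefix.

b2607043bba247

Since C = P ⊕ pad, XORing both sides with P gives pad = P ⊕ C.
112 XOR 194 = 178
 97 XOR   1 =  96
115 XOR   3 = 112
115 XOR  48 =  67
119 XOR 204 = 187
100 XOR 198 = 162
 32 XOR 103 =  71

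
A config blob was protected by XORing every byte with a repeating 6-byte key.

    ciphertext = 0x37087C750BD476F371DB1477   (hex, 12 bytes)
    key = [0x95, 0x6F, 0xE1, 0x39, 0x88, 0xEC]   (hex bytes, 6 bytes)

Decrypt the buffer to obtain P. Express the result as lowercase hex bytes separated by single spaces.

a2 67 9d 4c 83 38 e3 9c 90 e2 9c 9b

The 6-byte key repeats, so the effective keystream is 95 6f e1 39 88 ec 95 6f e1 39 88 ec.
byte 0: 37 ^ 95 = a2
byte 1: 08 ^ 6f = 67
byte 2: 7c ^ e1 = 9d
byte 3: 75 ^ 39 = 4c
byte 4: 0b ^ 88 = 83
byte 5: d4 ^ ec = 38
byte 6: 76 ^ 95 = e3
byte 7: f3 ^ 6f = 9c
byte 8: 71 ^ e1 = 90
byte 9: db ^ 39 = e2
byte 10: 14 ^ 88 = 9c
byte 11: 77 ^ ec = 9b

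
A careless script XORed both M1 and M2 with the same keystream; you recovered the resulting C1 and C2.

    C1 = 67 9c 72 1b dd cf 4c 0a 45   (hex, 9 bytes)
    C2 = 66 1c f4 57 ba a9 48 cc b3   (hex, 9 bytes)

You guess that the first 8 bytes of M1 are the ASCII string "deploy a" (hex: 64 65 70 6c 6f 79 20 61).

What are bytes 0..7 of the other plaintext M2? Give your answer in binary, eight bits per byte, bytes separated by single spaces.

01100101 11100101 11110110 00100000 00001000 00011111 00100100 10100111

First, C1 ⊕ C2 = (M1 ⊕ K) ⊕ (M2 ⊕ K) = M1 ⊕ M2, so the key drops out. Then M2 = (M1 ⊕ M2) ⊕ M1 over the first 8 bytes.
byte 0: (67 xor 66) xor 64 = 01 xor 64 = 65
byte 1: (9c xor 1c) xor 65 = 80 xor 65 = e5
byte 2: (72 xor f4) xor 70 = 86 xor 70 = f6
byte 3: (1b xor 57) xor 6c = 4c xor 6c = 20
byte 4: (dd xor ba) xor 6f = 67 xor 6f = 08
byte 5: (cf xor a9) xor 79 = 66 xor 79 = 1f
byte 6: (4c xor 48) xor 20 = 04 xor 20 = 24
byte 7: (0a xor cc) xor 61 = c6 xor 61 = a7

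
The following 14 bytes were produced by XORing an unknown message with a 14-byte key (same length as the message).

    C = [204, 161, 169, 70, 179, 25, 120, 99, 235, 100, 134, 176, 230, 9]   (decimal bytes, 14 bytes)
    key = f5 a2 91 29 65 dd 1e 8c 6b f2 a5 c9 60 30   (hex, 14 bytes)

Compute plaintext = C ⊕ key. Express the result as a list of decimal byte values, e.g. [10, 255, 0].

byte 0: cc xor f5 = 39
byte 1: a1 xor a2 = 03
byte 2: a9 xor 91 = 38
byte 3: 46 xor 29 = 6f
byte 4: b3 xor 65 = d6
byte 5: 19 xor dd = c4
byte 6: 78 xor 1e = 66
byte 7: 63 xor 8c = ef
byte 8: eb xor 6b = 80
byte 9: 64 xor f2 = 96
byte 10: 86 xor a5 = 23
byte 11: b0 xor c9 = 79
byte 12: e6 xor 60 = 86
byte 13: 09 xor 30 = 39

[57, 3, 56, 111, 214, 196, 102, 239, 128, 150, 35, 121, 134, 57]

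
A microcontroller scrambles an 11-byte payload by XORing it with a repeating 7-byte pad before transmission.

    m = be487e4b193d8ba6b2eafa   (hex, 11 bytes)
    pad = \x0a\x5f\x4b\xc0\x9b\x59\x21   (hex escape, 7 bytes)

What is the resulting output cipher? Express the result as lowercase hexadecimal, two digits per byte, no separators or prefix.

b417358b8264aaaceda13a

The 7-byte key repeats, so the effective keystream is 0a 5f 4b c0 9b 59 21 0a 5f 4b c0.
byte 0: 190 xor  10 = 180
byte 1:  72 xor  95 =  23
byte 2: 126 xor  75 =  53
byte 3:  75 xor 192 = 139
byte 4:  25 xor 155 = 130
byte 5:  61 xor  89 = 100
byte 6: 139 xor  33 = 170
byte 7: 166 xor  10 = 172
byte 8: 178 xor  95 = 237
byte 9: 234 xor  75 = 161
byte 10: 250 xor 192 =  58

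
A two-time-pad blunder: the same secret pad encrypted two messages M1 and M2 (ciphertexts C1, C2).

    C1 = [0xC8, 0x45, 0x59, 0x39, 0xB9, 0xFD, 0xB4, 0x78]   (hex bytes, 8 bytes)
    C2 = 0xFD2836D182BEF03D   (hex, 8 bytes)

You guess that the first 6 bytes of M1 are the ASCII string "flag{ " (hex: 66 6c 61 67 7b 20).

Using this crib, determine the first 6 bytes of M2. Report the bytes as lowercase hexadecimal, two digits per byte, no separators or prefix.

First, C1 ⊕ C2 = (M1 ⊕ K) ⊕ (M2 ⊕ K) = M1 ⊕ M2, so the key drops out. Then M2 = (M1 ⊕ M2) ⊕ M1 over the first 6 bytes.
byte 0: (c8 ⊕ fd) ⊕ 66 = 35 ⊕ 66 = 53
byte 1: (45 ⊕ 28) ⊕ 6c = 6d ⊕ 6c = 01
byte 2: (59 ⊕ 36) ⊕ 61 = 6f ⊕ 61 = 0e
byte 3: (39 ⊕ d1) ⊕ 67 = e8 ⊕ 67 = 8f
byte 4: (b9 ⊕ 82) ⊕ 7b = 3b ⊕ 7b = 40
byte 5: (fd ⊕ be) ⊕ 20 = 43 ⊕ 20 = 63

53010e8f4063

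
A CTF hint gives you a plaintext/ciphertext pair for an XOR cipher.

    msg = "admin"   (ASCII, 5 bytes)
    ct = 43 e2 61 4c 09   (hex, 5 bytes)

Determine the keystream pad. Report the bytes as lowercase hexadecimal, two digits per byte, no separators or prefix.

22860c2567

Since ct = msg ⊕ pad, XORing both sides with msg gives pad = msg ⊕ ct.
byte 0: 61 ⊕ 43 = 22
byte 1: 64 ⊕ e2 = 86
byte 2: 6d ⊕ 61 = 0c
byte 3: 69 ⊕ 4c = 25
byte 4: 6e ⊕ 09 = 67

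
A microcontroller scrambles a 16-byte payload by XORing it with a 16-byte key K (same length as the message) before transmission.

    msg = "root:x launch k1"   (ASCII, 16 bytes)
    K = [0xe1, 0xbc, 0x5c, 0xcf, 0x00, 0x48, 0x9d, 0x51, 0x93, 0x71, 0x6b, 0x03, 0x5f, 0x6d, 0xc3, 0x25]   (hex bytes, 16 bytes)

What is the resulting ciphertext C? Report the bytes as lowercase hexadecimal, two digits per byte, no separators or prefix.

93d333bb3a30bd3df2040560374da814

XOR is its own inverse, so applying the key byte-wise gives the result directly.
72 ⊕ e1 = 93
6f ⊕ bc = d3
6f ⊕ 5c = 33
74 ⊕ cf = bb
3a ⊕ 00 = 3a
78 ⊕ 48 = 30
20 ⊕ 9d = bd
6c ⊕ 51 = 3d
61 ⊕ 93 = f2
75 ⊕ 71 = 04
6e ⊕ 6b = 05
63 ⊕ 03 = 60
68 ⊕ 5f = 37
20 ⊕ 6d = 4d
6b ⊕ c3 = a8
31 ⊕ 25 = 14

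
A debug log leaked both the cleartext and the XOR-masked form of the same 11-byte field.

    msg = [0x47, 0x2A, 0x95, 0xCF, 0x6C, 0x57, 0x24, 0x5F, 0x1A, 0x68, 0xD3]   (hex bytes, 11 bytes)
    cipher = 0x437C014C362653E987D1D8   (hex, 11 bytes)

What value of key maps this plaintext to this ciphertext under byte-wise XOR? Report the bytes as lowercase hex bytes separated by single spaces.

Since cipher = msg ⊕ key, XORing both sides with msg gives key = msg ⊕ cipher.
byte 0: 47 xor 43 = 04
byte 1: 2a xor 7c = 56
byte 2: 95 xor 01 = 94
byte 3: cf xor 4c = 83
byte 4: 6c xor 36 = 5a
byte 5: 57 xor 26 = 71
byte 6: 24 xor 53 = 77
byte 7: 5f xor e9 = b6
byte 8: 1a xor 87 = 9d
byte 9: 68 xor d1 = b9
byte 10: d3 xor d8 = 0b

04 56 94 83 5a 71 77 b6 9d b9 0b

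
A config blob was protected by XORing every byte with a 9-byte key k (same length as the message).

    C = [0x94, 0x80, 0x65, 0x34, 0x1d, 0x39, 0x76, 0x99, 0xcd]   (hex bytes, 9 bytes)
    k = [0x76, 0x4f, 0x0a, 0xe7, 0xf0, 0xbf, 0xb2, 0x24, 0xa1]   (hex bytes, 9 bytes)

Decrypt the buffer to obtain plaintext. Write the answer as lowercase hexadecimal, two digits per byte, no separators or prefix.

e2cf6fd3ed86c4bd6c

XOR is its own inverse, so applying the key byte-wise gives the result directly.
byte 0: 148 ⊕ 118 = 226
byte 1: 128 ⊕  79 = 207
byte 2: 101 ⊕  10 = 111
byte 3:  52 ⊕ 231 = 211
byte 4:  29 ⊕ 240 = 237
byte 5:  57 ⊕ 191 = 134
byte 6: 118 ⊕ 178 = 196
byte 7: 153 ⊕  36 = 189
byte 8: 205 ⊕ 161 = 108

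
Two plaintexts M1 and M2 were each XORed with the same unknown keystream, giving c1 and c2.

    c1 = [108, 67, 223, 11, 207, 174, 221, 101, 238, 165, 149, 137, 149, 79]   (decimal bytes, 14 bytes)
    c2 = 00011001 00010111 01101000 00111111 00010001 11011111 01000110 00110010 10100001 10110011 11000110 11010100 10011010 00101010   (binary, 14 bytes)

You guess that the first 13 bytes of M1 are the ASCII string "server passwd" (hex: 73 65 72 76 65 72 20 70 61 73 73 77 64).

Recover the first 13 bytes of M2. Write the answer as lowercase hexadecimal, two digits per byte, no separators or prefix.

First, c1 ⊕ c2 = (M1 ⊕ K) ⊕ (M2 ⊕ K) = M1 ⊕ M2, so the key drops out. Then M2 = (M1 ⊕ M2) ⊕ M1 over the first 13 bytes.
byte 0: (6c ⊕ 19) ⊕ 73 = 75 ⊕ 73 = 06
byte 1: (43 ⊕ 17) ⊕ 65 = 54 ⊕ 65 = 31
byte 2: (df ⊕ 68) ⊕ 72 = b7 ⊕ 72 = c5
byte 3: (0b ⊕ 3f) ⊕ 76 = 34 ⊕ 76 = 42
byte 4: (cf ⊕ 11) ⊕ 65 = de ⊕ 65 = bb
byte 5: (ae ⊕ df) ⊕ 72 = 71 ⊕ 72 = 03
byte 6: (dd ⊕ 46) ⊕ 20 = 9b ⊕ 20 = bb
byte 7: (65 ⊕ 32) ⊕ 70 = 57 ⊕ 70 = 27
byte 8: (ee ⊕ a1) ⊕ 61 = 4f ⊕ 61 = 2e
byte 9: (a5 ⊕ b3) ⊕ 73 = 16 ⊕ 73 = 65
byte 10: (95 ⊕ c6) ⊕ 73 = 53 ⊕ 73 = 20
byte 11: (89 ⊕ d4) ⊕ 77 = 5d ⊕ 77 = 2a
byte 12: (95 ⊕ 9a) ⊕ 64 = 0f ⊕ 64 = 6b

0631c542bb03bb272e65202a6b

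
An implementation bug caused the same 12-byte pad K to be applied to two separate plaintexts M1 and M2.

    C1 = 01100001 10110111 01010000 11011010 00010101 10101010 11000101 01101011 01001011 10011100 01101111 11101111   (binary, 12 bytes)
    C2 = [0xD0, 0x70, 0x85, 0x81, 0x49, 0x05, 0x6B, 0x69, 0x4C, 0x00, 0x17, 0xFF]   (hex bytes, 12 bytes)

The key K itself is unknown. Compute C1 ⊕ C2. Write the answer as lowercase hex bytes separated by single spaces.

b1 c7 d5 5b 5c af ae 02 07 9c 78 10

C1 ⊕ C2 = (M1 ⊕ K) ⊕ (M2 ⊕ K) = M1 ⊕ M2 — the shared key cancels under XOR.
61 ^ d0 = b1
b7 ^ 70 = c7
50 ^ 85 = d5
da ^ 81 = 5b
15 ^ 49 = 5c
aa ^ 05 = af
c5 ^ 6b = ae
6b ^ 69 = 02
4b ^ 4c = 07
9c ^ 00 = 9c
6f ^ 17 = 78
ef ^ ff = 10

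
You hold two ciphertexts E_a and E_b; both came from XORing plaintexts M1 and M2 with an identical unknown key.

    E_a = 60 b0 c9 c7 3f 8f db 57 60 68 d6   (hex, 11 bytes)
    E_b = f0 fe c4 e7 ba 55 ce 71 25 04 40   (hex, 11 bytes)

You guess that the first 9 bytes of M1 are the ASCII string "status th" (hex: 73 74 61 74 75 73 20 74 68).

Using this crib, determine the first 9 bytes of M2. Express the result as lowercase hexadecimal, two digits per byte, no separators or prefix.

e33a6c54f0a935522d

First, E_a ⊕ E_b = (M1 ⊕ K) ⊕ (M2 ⊕ K) = M1 ⊕ M2, so the key drops out. Then M2 = (M1 ⊕ M2) ⊕ M1 over the first 9 bytes.
byte 0: (60 XOR f0) XOR 73 = 90 XOR 73 = e3
byte 1: (b0 XOR fe) XOR 74 = 4e XOR 74 = 3a
byte 2: (c9 XOR c4) XOR 61 = 0d XOR 61 = 6c
byte 3: (c7 XOR e7) XOR 74 = 20 XOR 74 = 54
byte 4: (3f XOR ba) XOR 75 = 85 XOR 75 = f0
byte 5: (8f XOR 55) XOR 73 = da XOR 73 = a9
byte 6: (db XOR ce) XOR 20 = 15 XOR 20 = 35
byte 7: (57 XOR 71) XOR 74 = 26 XOR 74 = 52
byte 8: (60 XOR 25) XOR 68 = 45 XOR 68 = 2d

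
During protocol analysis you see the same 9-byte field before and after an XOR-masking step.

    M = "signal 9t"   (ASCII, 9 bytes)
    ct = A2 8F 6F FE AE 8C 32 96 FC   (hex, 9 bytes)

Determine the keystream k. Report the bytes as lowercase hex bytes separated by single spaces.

Since ct = M ⊕ k, XORing both sides with M gives k = M ⊕ ct.
73 XOR a2 = d1
69 XOR 8f = e6
67 XOR 6f = 08
6e XOR fe = 90
61 XOR ae = cf
6c XOR 8c = e0
20 XOR 32 = 12
39 XOR 96 = af
74 XOR fc = 88

d1 e6 08 90 cf e0 12 af 88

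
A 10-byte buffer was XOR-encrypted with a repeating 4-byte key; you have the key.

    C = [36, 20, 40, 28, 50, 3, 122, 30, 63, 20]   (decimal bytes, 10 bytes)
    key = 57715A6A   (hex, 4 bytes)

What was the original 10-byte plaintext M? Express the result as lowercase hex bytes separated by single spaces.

73 65 72 76 65 72 20 74 68 65

The 4-byte key repeats, so the effective keystream is 57 71 5a 6a 57 71 5a 6a 57 71.
byte 0: 24 ^ 57 = 73
byte 1: 14 ^ 71 = 65
byte 2: 28 ^ 5a = 72
byte 3: 1c ^ 6a = 76
byte 4: 32 ^ 57 = 65
byte 5: 03 ^ 71 = 72
byte 6: 7a ^ 5a = 20
byte 7: 1e ^ 6a = 74
byte 8: 3f ^ 57 = 68
byte 9: 14 ^ 71 = 65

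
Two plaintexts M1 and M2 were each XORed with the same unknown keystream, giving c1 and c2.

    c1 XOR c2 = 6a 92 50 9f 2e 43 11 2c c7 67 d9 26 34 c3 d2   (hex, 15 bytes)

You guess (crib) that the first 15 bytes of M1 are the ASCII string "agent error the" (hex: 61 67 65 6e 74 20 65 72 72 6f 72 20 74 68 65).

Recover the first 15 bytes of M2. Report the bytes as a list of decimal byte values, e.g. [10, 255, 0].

[11, 245, 53, 241, 90, 99, 116, 94, 181, 8, 171, 6, 64, 171, 183]

Since c1 ⊕ c2 = M1 ⊕ M2, XORing with the guessed M1 bytes yields the corresponding M2 bytes: M2 = (c1 ⊕ c2) ⊕ M1.
byte 0: 6a ⊕ 61 = 0b
byte 1: 92 ⊕ 67 = f5
byte 2: 50 ⊕ 65 = 35
byte 3: 9f ⊕ 6e = f1
byte 4: 2e ⊕ 74 = 5a
byte 5: 43 ⊕ 20 = 63
byte 6: 11 ⊕ 65 = 74
byte 7: 2c ⊕ 72 = 5e
byte 8: c7 ⊕ 72 = b5
byte 9: 67 ⊕ 6f = 08
byte 10: d9 ⊕ 72 = ab
byte 11: 26 ⊕ 20 = 06
byte 12: 34 ⊕ 74 = 40
byte 13: c3 ⊕ 68 = ab
byte 14: d2 ⊕ 65 = b7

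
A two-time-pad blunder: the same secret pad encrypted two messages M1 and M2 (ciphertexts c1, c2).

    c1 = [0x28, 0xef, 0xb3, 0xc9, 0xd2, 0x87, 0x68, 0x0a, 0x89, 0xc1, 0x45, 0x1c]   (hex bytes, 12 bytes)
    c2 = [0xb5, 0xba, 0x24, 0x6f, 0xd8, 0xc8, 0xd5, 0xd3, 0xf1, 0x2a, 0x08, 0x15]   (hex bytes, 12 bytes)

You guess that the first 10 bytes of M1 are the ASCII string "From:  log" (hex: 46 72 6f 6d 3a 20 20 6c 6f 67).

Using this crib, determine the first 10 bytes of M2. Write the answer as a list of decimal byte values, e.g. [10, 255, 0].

First, c1 ⊕ c2 = (M1 ⊕ K) ⊕ (M2 ⊕ K) = M1 ⊕ M2, so the key drops out. Then M2 = (M1 ⊕ M2) ⊕ M1 over the first 10 bytes.
byte 0: (28 ^ b5) ^ 46 = 9d ^ 46 = db
byte 1: (ef ^ ba) ^ 72 = 55 ^ 72 = 27
byte 2: (b3 ^ 24) ^ 6f = 97 ^ 6f = f8
byte 3: (c9 ^ 6f) ^ 6d = a6 ^ 6d = cb
byte 4: (d2 ^ d8) ^ 3a = 0a ^ 3a = 30
byte 5: (87 ^ c8) ^ 20 = 4f ^ 20 = 6f
byte 6: (68 ^ d5) ^ 20 = bd ^ 20 = 9d
byte 7: (0a ^ d3) ^ 6c = d9 ^ 6c = b5
byte 8: (89 ^ f1) ^ 6f = 78 ^ 6f = 17
byte 9: (c1 ^ 2a) ^ 67 = eb ^ 67 = 8c

[219, 39, 248, 203, 48, 111, 157, 181, 23, 140]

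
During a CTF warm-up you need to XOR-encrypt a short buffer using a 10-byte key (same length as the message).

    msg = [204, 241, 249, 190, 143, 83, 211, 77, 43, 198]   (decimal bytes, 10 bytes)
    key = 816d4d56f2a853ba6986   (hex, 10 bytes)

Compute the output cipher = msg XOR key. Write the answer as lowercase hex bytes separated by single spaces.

4d 9c b4 e8 7d fb 80 f7 42 40

11001100 xor 10000001 = 01001101
11110001 xor 01101101 = 10011100
11111001 xor 01001101 = 10110100
10111110 xor 01010110 = 11101000
10001111 xor 11110010 = 01111101
01010011 xor 10101000 = 11111011
11010011 xor 01010011 = 10000000
01001101 xor 10111010 = 11110111
00101011 xor 01101001 = 01000010
11000110 xor 10000110 = 01000000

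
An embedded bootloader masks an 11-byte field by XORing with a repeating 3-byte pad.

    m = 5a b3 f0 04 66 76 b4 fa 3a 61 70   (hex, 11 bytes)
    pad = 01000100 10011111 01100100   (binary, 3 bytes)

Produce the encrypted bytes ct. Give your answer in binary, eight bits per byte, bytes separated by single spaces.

The 3-byte key repeats, so the effective keystream is 44 9f 64 44 9f 64 44 9f 64 44 9f.
byte 0: 5a xor 44 = 1e
byte 1: b3 xor 9f = 2c
byte 2: f0 xor 64 = 94
byte 3: 04 xor 44 = 40
byte 4: 66 xor 9f = f9
byte 5: 76 xor 64 = 12
byte 6: b4 xor 44 = f0
byte 7: fa xor 9f = 65
byte 8: 3a xor 64 = 5e
byte 9: 61 xor 44 = 25
byte 10: 70 xor 9f = ef

00011110 00101100 10010100 01000000 11111001 00010010 11110000 01100101 01011110 00100101 11101111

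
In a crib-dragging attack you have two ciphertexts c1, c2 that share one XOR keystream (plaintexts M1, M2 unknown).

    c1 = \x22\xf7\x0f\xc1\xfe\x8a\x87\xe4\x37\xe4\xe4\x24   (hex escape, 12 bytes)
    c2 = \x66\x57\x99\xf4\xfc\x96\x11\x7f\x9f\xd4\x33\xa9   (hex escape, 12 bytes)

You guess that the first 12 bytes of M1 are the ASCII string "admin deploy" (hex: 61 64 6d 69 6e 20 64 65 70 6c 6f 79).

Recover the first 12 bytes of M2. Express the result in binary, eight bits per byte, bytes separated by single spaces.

First, c1 ⊕ c2 = (M1 ⊕ K) ⊕ (M2 ⊕ K) = M1 ⊕ M2, so the key drops out. Then M2 = (M1 ⊕ M2) ⊕ M1 over the first 12 bytes.
byte 0: (22 xor 66) xor 61 = 44 xor 61 = 25
byte 1: (f7 xor 57) xor 64 = a0 xor 64 = c4
byte 2: (0f xor 99) xor 6d = 96 xor 6d = fb
byte 3: (c1 xor f4) xor 69 = 35 xor 69 = 5c
byte 4: (fe xor fc) xor 6e = 02 xor 6e = 6c
byte 5: (8a xor 96) xor 20 = 1c xor 20 = 3c
byte 6: (87 xor 11) xor 64 = 96 xor 64 = f2
byte 7: (e4 xor 7f) xor 65 = 9b xor 65 = fe
byte 8: (37 xor 9f) xor 70 = a8 xor 70 = d8
byte 9: (e4 xor d4) xor 6c = 30 xor 6c = 5c
byte 10: (e4 xor 33) xor 6f = d7 xor 6f = b8
byte 11: (24 xor a9) xor 79 = 8d xor 79 = f4

00100101 11000100 11111011 01011100 01101100 00111100 11110010 11111110 11011000 01011100 10111000 11110100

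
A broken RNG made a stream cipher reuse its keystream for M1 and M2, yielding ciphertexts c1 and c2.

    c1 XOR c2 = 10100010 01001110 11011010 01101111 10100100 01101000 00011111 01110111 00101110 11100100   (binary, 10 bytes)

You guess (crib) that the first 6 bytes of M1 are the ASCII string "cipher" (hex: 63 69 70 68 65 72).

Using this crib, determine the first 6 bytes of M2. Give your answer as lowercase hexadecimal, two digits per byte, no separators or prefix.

Since c1 ⊕ c2 = M1 ⊕ M2, XORing with the guessed M1 bytes yields the corresponding M2 bytes: M2 = (c1 ⊕ c2) ⊕ M1.
a2 ⊕ 63 = c1
4e ⊕ 69 = 27
da ⊕ 70 = aa
6f ⊕ 68 = 07
a4 ⊕ 65 = c1
68 ⊕ 72 = 1a

c127aa07c11a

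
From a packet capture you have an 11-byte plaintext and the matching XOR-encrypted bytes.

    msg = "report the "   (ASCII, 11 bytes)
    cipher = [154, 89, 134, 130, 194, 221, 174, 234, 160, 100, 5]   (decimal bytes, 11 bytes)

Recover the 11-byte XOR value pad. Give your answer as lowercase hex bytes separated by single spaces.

e8 3c f6 ed b0 a9 8e 9e c8 01 25

Since cipher = msg ⊕ pad, XORing both sides with msg gives pad = msg ⊕ cipher.
byte 0: 72 xor 9a = e8
byte 1: 65 xor 59 = 3c
byte 2: 70 xor 86 = f6
byte 3: 6f xor 82 = ed
byte 4: 72 xor c2 = b0
byte 5: 74 xor dd = a9
byte 6: 20 xor ae = 8e
byte 7: 74 xor ea = 9e
byte 8: 68 xor a0 = c8
byte 9: 65 xor 64 = 01
byte 10: 20 xor 05 = 25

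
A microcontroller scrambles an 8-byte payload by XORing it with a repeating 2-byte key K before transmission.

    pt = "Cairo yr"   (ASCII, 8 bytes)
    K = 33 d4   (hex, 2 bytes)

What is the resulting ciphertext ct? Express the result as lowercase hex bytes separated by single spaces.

70 b5 5a a6 5c f4 4a a6

The 2-byte key repeats, so the effective keystream is 33 d4 33 d4 33 d4 33 d4.
byte 0: 01000011 xor 00110011 = 01110000
byte 1: 01100001 xor 11010100 = 10110101
byte 2: 01101001 xor 00110011 = 01011010
byte 3: 01110010 xor 11010100 = 10100110
byte 4: 01101111 xor 00110011 = 01011100
byte 5: 00100000 xor 11010100 = 11110100
byte 6: 01111001 xor 00110011 = 01001010
byte 7: 01110010 xor 11010100 = 10100110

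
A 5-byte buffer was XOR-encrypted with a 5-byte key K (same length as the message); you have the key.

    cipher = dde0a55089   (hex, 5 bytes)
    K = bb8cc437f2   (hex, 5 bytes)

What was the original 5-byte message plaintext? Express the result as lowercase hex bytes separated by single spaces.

66 6c 61 67 7b

byte 0: 11011101 ⊕ 10111011 = 01100110
byte 1: 11100000 ⊕ 10001100 = 01101100
byte 2: 10100101 ⊕ 11000100 = 01100001
byte 3: 01010000 ⊕ 00110111 = 01100111
byte 4: 10001001 ⊕ 11110010 = 01111011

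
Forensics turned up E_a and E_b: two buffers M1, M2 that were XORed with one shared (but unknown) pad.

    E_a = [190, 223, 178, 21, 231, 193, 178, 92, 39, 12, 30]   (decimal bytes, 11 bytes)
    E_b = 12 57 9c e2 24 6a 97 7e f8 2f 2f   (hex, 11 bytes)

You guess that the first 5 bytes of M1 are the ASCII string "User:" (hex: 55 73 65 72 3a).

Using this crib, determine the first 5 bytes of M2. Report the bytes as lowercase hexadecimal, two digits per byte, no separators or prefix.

f9fb4b85f9

First, E_a ⊕ E_b = (M1 ⊕ K) ⊕ (M2 ⊕ K) = M1 ⊕ M2, so the key drops out. Then M2 = (M1 ⊕ M2) ⊕ M1 over the first 5 bytes.
byte 0: (be XOR 12) XOR 55 = ac XOR 55 = f9
byte 1: (df XOR 57) XOR 73 = 88 XOR 73 = fb
byte 2: (b2 XOR 9c) XOR 65 = 2e XOR 65 = 4b
byte 3: (15 XOR e2) XOR 72 = f7 XOR 72 = 85
byte 4: (e7 XOR 24) XOR 3a = c3 XOR 3a = f9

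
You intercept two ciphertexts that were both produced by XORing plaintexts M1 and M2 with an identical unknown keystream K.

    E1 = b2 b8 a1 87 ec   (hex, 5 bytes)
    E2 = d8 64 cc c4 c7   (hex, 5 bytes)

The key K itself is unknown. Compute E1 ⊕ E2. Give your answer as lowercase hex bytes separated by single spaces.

E1 ⊕ E2 = (M1 ⊕ K) ⊕ (M2 ⊕ K) = M1 ⊕ M2 — the shared key cancels under XOR.
b2 ⊕ d8 = 6a
b8 ⊕ 64 = dc
a1 ⊕ cc = 6d
87 ⊕ c4 = 43
ec ⊕ c7 = 2b

6a dc 6d 43 2b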